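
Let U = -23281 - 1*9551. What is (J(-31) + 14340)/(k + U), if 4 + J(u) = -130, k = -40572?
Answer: -7103/36702 ≈ -0.19353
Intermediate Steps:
U = -32832 (U = -23281 - 9551 = -32832)
J(u) = -134 (J(u) = -4 - 130 = -134)
(J(-31) + 14340)/(k + U) = (-134 + 14340)/(-40572 - 32832) = 14206/(-73404) = 14206*(-1/73404) = -7103/36702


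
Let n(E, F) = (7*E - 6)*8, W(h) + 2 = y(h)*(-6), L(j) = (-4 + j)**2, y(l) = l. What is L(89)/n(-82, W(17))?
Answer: -1445/928 ≈ -1.5571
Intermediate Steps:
W(h) = -2 - 6*h (W(h) = -2 + h*(-6) = -2 - 6*h)
n(E, F) = -48 + 56*E (n(E, F) = (-6 + 7*E)*8 = -48 + 56*E)
L(89)/n(-82, W(17)) = (-4 + 89)**2/(-48 + 56*(-82)) = 85**2/(-48 - 4592) = 7225/(-4640) = 7225*(-1/4640) = -1445/928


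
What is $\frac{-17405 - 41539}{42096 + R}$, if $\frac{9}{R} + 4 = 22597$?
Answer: $- \frac{147969088}{105674993} \approx -1.4002$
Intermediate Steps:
$R = \frac{3}{7531}$ ($R = \frac{9}{-4 + 22597} = \frac{9}{22593} = 9 \cdot \frac{1}{22593} = \frac{3}{7531} \approx 0.00039835$)
$\frac{-17405 - 41539}{42096 + R} = \frac{-17405 - 41539}{42096 + \frac{3}{7531}} = - \frac{58944}{\frac{317024979}{7531}} = \left(-58944\right) \frac{7531}{317024979} = - \frac{147969088}{105674993}$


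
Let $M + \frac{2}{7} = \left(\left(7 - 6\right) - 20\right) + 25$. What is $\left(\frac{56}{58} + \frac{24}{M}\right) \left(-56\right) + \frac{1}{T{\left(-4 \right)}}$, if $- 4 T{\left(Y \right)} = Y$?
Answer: $- \frac{41799}{145} \approx -288.27$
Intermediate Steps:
$T{\left(Y \right)} = - \frac{Y}{4}$
$M = \frac{40}{7}$ ($M = - \frac{2}{7} + \left(\left(\left(7 - 6\right) - 20\right) + 25\right) = - \frac{2}{7} + \left(\left(1 - 20\right) + 25\right) = - \frac{2}{7} + \left(-19 + 25\right) = - \frac{2}{7} + 6 = \frac{40}{7} \approx 5.7143$)
$\left(\frac{56}{58} + \frac{24}{M}\right) \left(-56\right) + \frac{1}{T{\left(-4 \right)}} = \left(\frac{56}{58} + \frac{24}{\frac{40}{7}}\right) \left(-56\right) + \frac{1}{\left(- \frac{1}{4}\right) \left(-4\right)} = \left(56 \cdot \frac{1}{58} + 24 \cdot \frac{7}{40}\right) \left(-56\right) + 1^{-1} = \left(\frac{28}{29} + \frac{21}{5}\right) \left(-56\right) + 1 = \frac{749}{145} \left(-56\right) + 1 = - \frac{41944}{145} + 1 = - \frac{41799}{145}$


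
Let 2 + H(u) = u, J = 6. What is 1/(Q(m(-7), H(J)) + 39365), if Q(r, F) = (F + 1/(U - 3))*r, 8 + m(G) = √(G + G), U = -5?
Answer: 1258688/49509240519 - 124*I*√14/49509240519 ≈ 2.5423e-5 - 9.3713e-9*I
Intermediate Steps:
H(u) = -2 + u
m(G) = -8 + √2*√G (m(G) = -8 + √(G + G) = -8 + √(2*G) = -8 + √2*√G)
Q(r, F) = r*(-⅛ + F) (Q(r, F) = (F + 1/(-5 - 3))*r = (F + 1/(-8))*r = (F - ⅛)*r = (-⅛ + F)*r = r*(-⅛ + F))
1/(Q(m(-7), H(J)) + 39365) = 1/((-8 + √2*√(-7))*(-⅛ + (-2 + 6)) + 39365) = 1/((-8 + √2*(I*√7))*(-⅛ + 4) + 39365) = 1/((-8 + I*√14)*(31/8) + 39365) = 1/((-31 + 31*I*√14/8) + 39365) = 1/(39334 + 31*I*√14/8)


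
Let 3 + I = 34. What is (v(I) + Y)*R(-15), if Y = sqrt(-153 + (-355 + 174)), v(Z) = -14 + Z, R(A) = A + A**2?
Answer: 3570 + 210*I*sqrt(334) ≈ 3570.0 + 3837.9*I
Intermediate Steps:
I = 31 (I = -3 + 34 = 31)
Y = I*sqrt(334) (Y = sqrt(-153 - 181) = sqrt(-334) = I*sqrt(334) ≈ 18.276*I)
(v(I) + Y)*R(-15) = ((-14 + 31) + I*sqrt(334))*(-15*(1 - 15)) = (17 + I*sqrt(334))*(-15*(-14)) = (17 + I*sqrt(334))*210 = 3570 + 210*I*sqrt(334)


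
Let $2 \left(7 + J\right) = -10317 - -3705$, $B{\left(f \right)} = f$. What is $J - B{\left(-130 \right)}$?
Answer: $-3183$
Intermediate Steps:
$J = -3313$ ($J = -7 + \frac{-10317 - -3705}{2} = -7 + \frac{-10317 + 3705}{2} = -7 + \frac{1}{2} \left(-6612\right) = -7 - 3306 = -3313$)
$J - B{\left(-130 \right)} = -3313 - -130 = -3313 + 130 = -3183$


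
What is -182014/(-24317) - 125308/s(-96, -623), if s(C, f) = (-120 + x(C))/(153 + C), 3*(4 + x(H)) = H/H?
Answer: 521124129950/9021607 ≈ 57764.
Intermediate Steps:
x(H) = -11/3 (x(H) = -4 + (H/H)/3 = -4 + (⅓)*1 = -4 + ⅓ = -11/3)
s(C, f) = -371/(3*(153 + C)) (s(C, f) = (-120 - 11/3)/(153 + C) = -371/(3*(153 + C)))
-182014/(-24317) - 125308/s(-96, -623) = -182014/(-24317) - 125308/((-371/(459 + 3*(-96)))) = -182014*(-1/24317) - 125308/((-371/(459 - 288))) = 182014/24317 - 125308/((-371/171)) = 182014/24317 - 125308/((-371*1/171)) = 182014/24317 - 125308/(-371/171) = 182014/24317 - 125308*(-171/371) = 182014/24317 + 21427668/371 = 521124129950/9021607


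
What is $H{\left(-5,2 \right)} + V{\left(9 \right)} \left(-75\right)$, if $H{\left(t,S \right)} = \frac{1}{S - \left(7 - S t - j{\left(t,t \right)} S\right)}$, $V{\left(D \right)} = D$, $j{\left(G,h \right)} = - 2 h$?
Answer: $- \frac{3374}{5} \approx -674.8$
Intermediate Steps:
$H{\left(t,S \right)} = \frac{1}{-7 + S - S t}$ ($H{\left(t,S \right)} = \frac{1}{S - \left(7 - S t - - 2 t S\right)} = \frac{1}{S + \left(\left(S t - 2 S t\right) - 7\right)} = \frac{1}{S - \left(7 + S t\right)} = \frac{1}{-7 + S - S t}$)
$H{\left(-5,2 \right)} + V{\left(9 \right)} \left(-75\right) = \frac{1}{-7 + 2 - 2 \left(-5\right)} + 9 \left(-75\right) = \frac{1}{-7 + 2 + 10} - 675 = \frac{1}{5} - 675 = - \frac{3374}{5}$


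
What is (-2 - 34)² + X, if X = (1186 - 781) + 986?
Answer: 2687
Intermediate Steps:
X = 1391 (X = 405 + 986 = 1391)
(-2 - 34)² + X = (-2 - 34)² + 1391 = (-36)² + 1391 = 1296 + 1391 = 2687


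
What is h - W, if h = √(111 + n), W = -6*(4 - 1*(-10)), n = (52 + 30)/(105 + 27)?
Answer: 84 + √486222/66 ≈ 94.565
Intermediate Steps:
n = 41/66 (n = 82/132 = 82*(1/132) = 41/66 ≈ 0.62121)
W = -84 (W = -6*(4 + 10) = -6*14 = -84)
h = √486222/66 (h = √(111 + 41/66) = √(7367/66) = √486222/66 ≈ 10.565)
h - W = √486222/66 - 1*(-84) = √486222/66 + 84 = 84 + √486222/66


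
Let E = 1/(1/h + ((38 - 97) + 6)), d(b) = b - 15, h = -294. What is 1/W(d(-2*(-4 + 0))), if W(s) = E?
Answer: -15583/294 ≈ -53.003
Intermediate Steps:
d(b) = -15 + b
E = -294/15583 (E = 1/(1/(-294) + ((38 - 97) + 6)) = 1/(-1/294 + (-59 + 6)) = 1/(-1/294 - 53) = 1/(-15583/294) = -294/15583 ≈ -0.018867)
W(s) = -294/15583
1/W(d(-2*(-4 + 0))) = 1/(-294/15583) = -15583/294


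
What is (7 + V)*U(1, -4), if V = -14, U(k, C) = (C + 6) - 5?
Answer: 21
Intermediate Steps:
U(k, C) = 1 + C (U(k, C) = (6 + C) - 5 = 1 + C)
(7 + V)*U(1, -4) = (7 - 14)*(1 - 4) = -7*(-3) = 21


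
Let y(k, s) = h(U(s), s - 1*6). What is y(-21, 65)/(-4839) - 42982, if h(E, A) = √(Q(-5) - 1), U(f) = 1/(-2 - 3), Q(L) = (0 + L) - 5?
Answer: -42982 - I*√11/4839 ≈ -42982.0 - 0.00068539*I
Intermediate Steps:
Q(L) = -5 + L (Q(L) = L - 5 = -5 + L)
U(f) = -⅕ (U(f) = 1/(-5) = -⅕)
h(E, A) = I*√11 (h(E, A) = √((-5 - 5) - 1) = √(-10 - 1) = √(-11) = I*√11)
y(k, s) = I*√11
y(-21, 65)/(-4839) - 42982 = (I*√11)/(-4839) - 42982 = (I*√11)*(-1/4839) - 42982 = -I*√11/4839 - 42982 = -42982 - I*√11/4839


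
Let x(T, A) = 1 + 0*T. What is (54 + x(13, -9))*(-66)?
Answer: -3630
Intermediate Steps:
x(T, A) = 1 (x(T, A) = 1 + 0 = 1)
(54 + x(13, -9))*(-66) = (54 + 1)*(-66) = 55*(-66) = -3630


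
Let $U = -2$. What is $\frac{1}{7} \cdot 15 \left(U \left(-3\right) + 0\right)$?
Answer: $\frac{90}{7} \approx 12.857$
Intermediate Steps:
$\frac{1}{7} \cdot 15 \left(U \left(-3\right) + 0\right) = \frac{1}{7} \cdot 15 \left(\left(-2\right) \left(-3\right) + 0\right) = \frac{1}{7} \cdot 15 \left(6 + 0\right) = \frac{15}{7} \cdot 6 = \frac{90}{7}$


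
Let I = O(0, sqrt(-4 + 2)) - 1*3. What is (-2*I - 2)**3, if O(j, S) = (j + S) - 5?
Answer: 2408 - 1160*I*sqrt(2) ≈ 2408.0 - 1640.5*I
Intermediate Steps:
O(j, S) = -5 + S + j (O(j, S) = (S + j) - 5 = -5 + S + j)
I = -8 + I*sqrt(2) (I = (-5 + sqrt(-4 + 2) + 0) - 1*3 = (-5 + sqrt(-2) + 0) - 3 = (-5 + I*sqrt(2) + 0) - 3 = (-5 + I*sqrt(2)) - 3 = -8 + I*sqrt(2) ≈ -8.0 + 1.4142*I)
(-2*I - 2)**3 = (-2*(-8 + I*sqrt(2)) - 2)**3 = ((16 - 2*I*sqrt(2)) - 2)**3 = (14 - 2*I*sqrt(2))**3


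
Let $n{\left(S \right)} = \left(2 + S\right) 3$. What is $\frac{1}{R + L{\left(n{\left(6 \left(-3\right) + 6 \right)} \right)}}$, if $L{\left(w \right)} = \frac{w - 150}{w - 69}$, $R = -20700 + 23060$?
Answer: $\frac{11}{25980} \approx 0.0004234$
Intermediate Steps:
$n{\left(S \right)} = 6 + 3 S$
$R = 2360$
$L{\left(w \right)} = \frac{-150 + w}{-69 + w}$
$\frac{1}{R + L{\left(n{\left(6 \left(-3\right) + 6 \right)} \right)}} = \frac{1}{2360 + \frac{-150 + \left(6 + 3 \left(6 \left(-3\right) + 6\right)\right)}{-69 + \left(6 + 3 \left(6 \left(-3\right) + 6\right)\right)}} = \frac{1}{2360 + \frac{-150 + \left(6 + 3 \left(-18 + 6\right)\right)}{-69 + \left(6 + 3 \left(-18 + 6\right)\right)}} = \frac{1}{2360 + \frac{-150 + \left(6 + 3 \left(-12\right)\right)}{-69 + \left(6 + 3 \left(-12\right)\right)}} = \frac{1}{2360 + \frac{-150 + \left(6 - 36\right)}{-69 + \left(6 - 36\right)}} = \frac{1}{2360 + \frac{-150 - 30}{-69 - 30}} = \frac{1}{2360 + \frac{1}{-99} \left(-180\right)} = \frac{1}{2360 - - \frac{20}{11}} = \frac{1}{2360 + \frac{20}{11}} = \frac{1}{\frac{25980}{11}} = \frac{11}{25980}$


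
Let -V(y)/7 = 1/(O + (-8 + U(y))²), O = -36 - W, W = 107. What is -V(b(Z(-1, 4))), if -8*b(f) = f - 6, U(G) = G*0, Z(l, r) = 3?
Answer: -7/79 ≈ -0.088608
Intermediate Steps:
U(G) = 0
O = -143 (O = -36 - 1*107 = -36 - 107 = -143)
b(f) = ¾ - f/8 (b(f) = -(f - 6)/8 = -(-6 + f)/8 = ¾ - f/8)
V(y) = 7/79 (V(y) = -7/(-143 + (-8 + 0)²) = -7/(-143 + (-8)²) = -7/(-143 + 64) = -7/(-79) = -7*(-1/79) = 7/79)
-V(b(Z(-1, 4))) = -1*7/79 = -7/79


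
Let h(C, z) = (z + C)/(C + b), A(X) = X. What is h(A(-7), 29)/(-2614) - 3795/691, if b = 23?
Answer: -79368641/14450192 ≈ -5.4926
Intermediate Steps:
h(C, z) = (C + z)/(23 + C) (h(C, z) = (z + C)/(C + 23) = (C + z)/(23 + C))
h(A(-7), 29)/(-2614) - 3795/691 = ((-7 + 29)/(23 - 7))/(-2614) - 3795/691 = (22/16)*(-1/2614) - 3795*1/691 = ((1/16)*22)*(-1/2614) - 3795/691 = (11/8)*(-1/2614) - 3795/691 = -11/20912 - 3795/691 = -79368641/14450192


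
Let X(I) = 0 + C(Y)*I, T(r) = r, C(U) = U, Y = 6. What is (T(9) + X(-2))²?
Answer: 9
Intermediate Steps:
X(I) = 6*I (X(I) = 0 + 6*I = 6*I)
(T(9) + X(-2))² = (9 + 6*(-2))² = (9 - 12)² = (-3)² = 9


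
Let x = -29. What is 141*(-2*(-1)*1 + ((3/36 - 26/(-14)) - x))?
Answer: 130049/28 ≈ 4644.6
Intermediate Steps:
141*(-2*(-1)*1 + ((3/36 - 26/(-14)) - x)) = 141*(-2*(-1)*1 + ((3/36 - 26/(-14)) - 1*(-29))) = 141*(2*1 + ((3*(1/36) - 26*(-1/14)) + 29)) = 141*(2 + ((1/12 + 13/7) + 29)) = 141*(2 + (163/84 + 29)) = 141*(2 + 2599/84) = 141*(2767/84) = 130049/28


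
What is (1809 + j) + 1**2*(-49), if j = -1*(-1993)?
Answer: 3753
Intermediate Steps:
j = 1993
(1809 + j) + 1**2*(-49) = (1809 + 1993) + 1**2*(-49) = 3802 + 1*(-49) = 3802 - 49 = 3753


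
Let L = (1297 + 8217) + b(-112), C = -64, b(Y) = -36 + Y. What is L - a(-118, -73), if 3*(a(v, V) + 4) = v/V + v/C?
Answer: 65656877/7008 ≈ 9368.8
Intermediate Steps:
L = 9366 (L = (1297 + 8217) + (-36 - 112) = 9514 - 148 = 9366)
a(v, V) = -4 - v/192 + v/(3*V) (a(v, V) = -4 + (v/V + v/(-64))/3 = -4 + (v/V + v*(-1/64))/3 = -4 + (v/V - v/64)/3 = -4 + (-v/64 + v/V)/3 = -4 + (-v/192 + v/(3*V)) = -4 - v/192 + v/(3*V))
L - a(-118, -73) = 9366 - (-4 - 1/192*(-118) + (1/3)*(-118)/(-73)) = 9366 - (-4 + 59/96 + (1/3)*(-118)*(-1/73)) = 9366 - (-4 + 59/96 + 118/219) = 9366 - 1*(-19949/7008) = 9366 + 19949/7008 = 65656877/7008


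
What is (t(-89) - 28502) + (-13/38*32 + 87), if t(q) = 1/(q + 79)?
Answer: -5400949/190 ≈ -28426.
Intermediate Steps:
t(q) = 1/(79 + q)
(t(-89) - 28502) + (-13/38*32 + 87) = (1/(79 - 89) - 28502) + (-13/38*32 + 87) = (1/(-10) - 28502) + (-13*1/38*32 + 87) = (-1/10 - 28502) + (-13/38*32 + 87) = -285021/10 + (-208/19 + 87) = -285021/10 + 1445/19 = -5400949/190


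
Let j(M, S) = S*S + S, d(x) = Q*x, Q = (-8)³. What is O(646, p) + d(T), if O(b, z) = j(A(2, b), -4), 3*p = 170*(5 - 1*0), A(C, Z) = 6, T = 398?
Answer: -203764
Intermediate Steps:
Q = -512
d(x) = -512*x
p = 850/3 (p = (170*(5 - 1*0))/3 = (170*(5 + 0))/3 = (170*5)/3 = (⅓)*850 = 850/3 ≈ 283.33)
j(M, S) = S + S² (j(M, S) = S² + S = S + S²)
O(b, z) = 12 (O(b, z) = -4*(1 - 4) = -4*(-3) = 12)
O(646, p) + d(T) = 12 - 512*398 = 12 - 203776 = -203764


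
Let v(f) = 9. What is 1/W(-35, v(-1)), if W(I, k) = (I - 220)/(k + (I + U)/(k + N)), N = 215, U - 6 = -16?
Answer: -657/19040 ≈ -0.034506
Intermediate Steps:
U = -10 (U = 6 - 16 = -10)
W(I, k) = (-220 + I)/(k + (-10 + I)/(215 + k)) (W(I, k) = (I - 220)/(k + (I - 10)/(k + 215)) = (-220 + I)/(k + (-10 + I)/(215 + k)))
1/W(-35, v(-1)) = 1/((-47300 - 220*9 + 215*(-35) - 35*9)/(-10 - 35 + 9² + 215*9)) = 1/((-47300 - 1980 - 7525 - 315)/(-10 - 35 + 81 + 1935)) = 1/(-57120/1971) = 1/((1/1971)*(-57120)) = 1/(-19040/657) = -657/19040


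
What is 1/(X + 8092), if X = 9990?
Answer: 1/18082 ≈ 5.5304e-5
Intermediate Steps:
1/(X + 8092) = 1/(9990 + 8092) = 1/18082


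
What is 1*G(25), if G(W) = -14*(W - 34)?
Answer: 126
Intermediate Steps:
G(W) = 476 - 14*W (G(W) = -14*(-34 + W) = 476 - 14*W)
1*G(25) = 1*(476 - 14*25) = 1*(476 - 350) = 1*126 = 126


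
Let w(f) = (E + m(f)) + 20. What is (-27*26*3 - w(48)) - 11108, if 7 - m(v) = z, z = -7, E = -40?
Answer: -13208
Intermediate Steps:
m(v) = 14 (m(v) = 7 - 1*(-7) = 7 + 7 = 14)
w(f) = -6 (w(f) = (-40 + 14) + 20 = -26 + 20 = -6)
(-27*26*3 - w(48)) - 11108 = (-27*26*3 - 1*(-6)) - 11108 = (-702*3 + 6) - 11108 = (-2106 + 6) - 11108 = -2100 - 11108 = -13208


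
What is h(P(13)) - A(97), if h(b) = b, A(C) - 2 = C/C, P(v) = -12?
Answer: -15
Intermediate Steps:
A(C) = 3 (A(C) = 2 + C/C = 2 + 1 = 3)
h(P(13)) - A(97) = -12 - 1*3 = -12 - 3 = -15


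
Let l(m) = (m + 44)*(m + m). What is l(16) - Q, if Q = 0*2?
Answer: 1920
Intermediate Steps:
Q = 0
l(m) = 2*m*(44 + m) (l(m) = (44 + m)*(2*m) = 2*m*(44 + m))
l(16) - Q = 2*16*(44 + 16) - 1*0 = 2*16*60 + 0 = 1920 + 0 = 1920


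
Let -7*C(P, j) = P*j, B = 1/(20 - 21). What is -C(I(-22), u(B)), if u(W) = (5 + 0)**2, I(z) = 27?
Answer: 675/7 ≈ 96.429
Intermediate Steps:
B = -1 (B = 1/(-1) = -1)
u(W) = 25 (u(W) = 5**2 = 25)
C(P, j) = -P*j/7
-C(I(-22), u(B)) = -(-1)*27*25/7 = -1*(-675/7) = 675/7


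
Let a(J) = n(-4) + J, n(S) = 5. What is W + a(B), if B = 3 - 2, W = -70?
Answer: -64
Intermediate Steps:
B = 1
a(J) = 5 + J
W + a(B) = -70 + (5 + 1) = -70 + 6 = -64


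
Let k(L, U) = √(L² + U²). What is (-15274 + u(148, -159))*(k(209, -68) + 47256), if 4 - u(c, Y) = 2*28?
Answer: -724245456 - 15326*√48305 ≈ -7.2761e+8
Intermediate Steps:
u(c, Y) = -52 (u(c, Y) = 4 - 2*28 = 4 - 1*56 = 4 - 56 = -52)
(-15274 + u(148, -159))*(k(209, -68) + 47256) = (-15274 - 52)*(√(209² + (-68)²) + 47256) = -15326*(√(43681 + 4624) + 47256) = -15326*(√48305 + 47256) = -15326*(47256 + √48305) = -724245456 - 15326*√48305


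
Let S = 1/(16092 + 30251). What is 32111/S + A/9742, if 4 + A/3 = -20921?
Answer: 14497265688391/9742 ≈ 1.4881e+9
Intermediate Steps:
A = -62775 (A = -12 + 3*(-20921) = -12 - 62763 = -62775)
S = 1/46343 ≈ 2.1578e-5
32111/S + A/9742 = 32111/(1/46343) - 62775/9742 = 32111*46343 - 62775*1/9742 = 1488120073 - 62775/9742 = 14497265688391/9742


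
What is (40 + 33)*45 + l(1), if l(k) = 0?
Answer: 3285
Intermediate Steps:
(40 + 33)*45 + l(1) = (40 + 33)*45 + 0 = 73*45 + 0 = 3285 + 0 = 3285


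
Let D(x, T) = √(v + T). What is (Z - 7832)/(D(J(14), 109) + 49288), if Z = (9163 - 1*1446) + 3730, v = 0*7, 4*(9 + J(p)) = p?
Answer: 11878408/161953789 - 241*√109/161953789 ≈ 0.073329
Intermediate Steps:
J(p) = -9 + p/4
v = 0
Z = 11447 (Z = (9163 - 1446) + 3730 = 7717 + 3730 = 11447)
D(x, T) = √T (D(x, T) = √(0 + T) = √T)
(Z - 7832)/(D(J(14), 109) + 49288) = (11447 - 7832)/(√109 + 49288) = 3615/(49288 + √109)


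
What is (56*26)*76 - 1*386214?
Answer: -275558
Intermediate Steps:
(56*26)*76 - 1*386214 = 1456*76 - 386214 = 110656 - 386214 = -275558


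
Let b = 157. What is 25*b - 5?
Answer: 3920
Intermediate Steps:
25*b - 5 = 25*157 - 5 = 3925 - 5 = 3920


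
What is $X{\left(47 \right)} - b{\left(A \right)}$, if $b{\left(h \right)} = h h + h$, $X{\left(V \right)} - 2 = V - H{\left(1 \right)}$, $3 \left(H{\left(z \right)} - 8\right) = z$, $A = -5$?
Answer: $\frac{62}{3} \approx 20.667$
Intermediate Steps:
$H{\left(z \right)} = 8 + \frac{z}{3}$
$X{\left(V \right)} = - \frac{19}{3} + V$ ($X{\left(V \right)} = 2 - \left(8 + \frac{1}{3} - V\right) = 2 + \left(V - \left(8 + \frac{1}{3}\right)\right) = 2 + \left(V - \frac{25}{3}\right) = 2 + \left(- \frac{25}{3} + V\right) = - \frac{19}{3} + V$)
$b{\left(h \right)} = h + h^{2}$ ($b{\left(h \right)} = h^{2} + h = h + h^{2}$)
$X{\left(47 \right)} - b{\left(A \right)} = \left(- \frac{19}{3} + 47\right) - - 5 \left(1 - 5\right) = \frac{122}{3} - \left(-5\right) \left(-4\right) = \frac{122}{3} - 20 = \frac{62}{3}$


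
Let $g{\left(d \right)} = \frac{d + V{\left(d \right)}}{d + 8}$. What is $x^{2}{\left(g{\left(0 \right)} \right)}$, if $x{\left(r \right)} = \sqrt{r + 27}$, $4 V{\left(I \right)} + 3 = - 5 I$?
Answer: $\frac{861}{32} \approx 26.906$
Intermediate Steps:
$V{\left(I \right)} = - \frac{3}{4} - \frac{5 I}{4}$ ($V{\left(I \right)} = - \frac{3}{4} + \frac{\left(-5\right) I}{4} = - \frac{3}{4} - \frac{5 I}{4}$)
$g{\left(d \right)} = \frac{- \frac{3}{4} - \frac{d}{4}}{8 + d}$ ($g{\left(d \right)} = \frac{d - \left(\frac{3}{4} + \frac{5 d}{4}\right)}{d + 8} = \frac{- \frac{3}{4} - \frac{d}{4}}{8 + d}$)
$x{\left(r \right)} = \sqrt{27 + r}$
$x^{2}{\left(g{\left(0 \right)} \right)} = \left(\sqrt{27 + \frac{-3 - 0}{4 \left(8 + 0\right)}}\right)^{2} = \left(\sqrt{27 + \frac{-3 + 0}{4 \cdot 8}}\right)^{2} = \left(\sqrt{27 + \frac{1}{4} \cdot \frac{1}{8} \left(-3\right)}\right)^{2} = \left(\sqrt{27 - \frac{3}{32}}\right)^{2} = \left(\sqrt{\frac{861}{32}}\right)^{2} = \left(\frac{\sqrt{1722}}{8}\right)^{2} = \frac{861}{32}$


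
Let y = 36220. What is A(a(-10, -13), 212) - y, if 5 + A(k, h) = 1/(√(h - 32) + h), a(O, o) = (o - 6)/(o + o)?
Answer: -405393922/11191 - 3*√5/22382 ≈ -36225.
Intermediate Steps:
a(O, o) = (-6 + o)/(2*o) (a(O, o) = (-6 + o)/((2*o)) = (-6 + o)*(1/(2*o)) = (-6 + o)/(2*o))
A(k, h) = -5 + 1/(h + √(-32 + h)) (A(k, h) = -5 + 1/(√(h - 32) + h) = -5 + 1/(√(-32 + h) + h) = -5 + 1/(h + √(-32 + h)))
A(a(-10, -13), 212) - y = (1 - 5*212 - 5*√(-32 + 212))/(212 + √(-32 + 212)) - 1*36220 = (1 - 1060 - 30*√5)/(212 + √180) - 36220 = (1 - 1060 - 30*√5)/(212 + 6*√5) - 36220 = (-1059 - 30*√5)/(212 + 6*√5) - 36220 = -36220 + (-1059 - 30*√5)/(212 + 6*√5)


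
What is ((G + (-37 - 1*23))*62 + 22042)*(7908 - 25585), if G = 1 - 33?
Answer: -288806826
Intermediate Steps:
G = -32
((G + (-37 - 1*23))*62 + 22042)*(7908 - 25585) = ((-32 + (-37 - 1*23))*62 + 22042)*(7908 - 25585) = ((-32 + (-37 - 23))*62 + 22042)*(-17677) = ((-32 - 60)*62 + 22042)*(-17677) = (-92*62 + 22042)*(-17677) = (-5704 + 22042)*(-17677) = 16338*(-17677) = -288806826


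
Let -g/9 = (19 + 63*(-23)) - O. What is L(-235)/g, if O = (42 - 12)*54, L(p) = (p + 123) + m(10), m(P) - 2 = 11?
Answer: -11/3050 ≈ -0.0036066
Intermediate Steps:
m(P) = 13 (m(P) = 2 + 11 = 13)
L(p) = 136 + p (L(p) = (p + 123) + 13 = (123 + p) + 13 = 136 + p)
O = 1620 (O = 30*54 = 1620)
g = 27450 (g = -9*((19 + 63*(-23)) - 1*1620) = -9*((19 - 1449) - 1620) = -9*(-1430 - 1620) = -9*(-3050) = 27450)
L(-235)/g = (136 - 235)/27450 = -99*1/27450 = -11/3050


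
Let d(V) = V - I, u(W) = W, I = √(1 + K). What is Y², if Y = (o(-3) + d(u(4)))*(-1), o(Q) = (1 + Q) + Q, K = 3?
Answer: 9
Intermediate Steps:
I = 2 (I = √(1 + 3) = √4 = 2)
d(V) = -2 + V (d(V) = V - 1*2 = V - 2 = -2 + V)
o(Q) = 1 + 2*Q
Y = 3 (Y = ((1 + 2*(-3)) + (-2 + 4))*(-1) = ((1 - 6) + 2)*(-1) = (-5 + 2)*(-1) = -3*(-1) = 3)
Y² = 3² = 9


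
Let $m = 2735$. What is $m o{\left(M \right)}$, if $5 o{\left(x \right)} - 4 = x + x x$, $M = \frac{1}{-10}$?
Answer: $\frac{213877}{100} \approx 2138.8$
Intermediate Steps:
$M = - \frac{1}{10} \approx -0.1$
$o{\left(x \right)} = \frac{4}{5} + \frac{x}{5} + \frac{x^{2}}{5}$ ($o{\left(x \right)} = \frac{4}{5} + \frac{x + x x}{5} = \frac{4}{5} + \frac{x + x^{2}}{5} = \frac{4}{5} + \left(\frac{x}{5} + \frac{x^{2}}{5}\right) = \frac{4}{5} + \frac{x}{5} + \frac{x^{2}}{5}$)
$m o{\left(M \right)} = 2735 \left(\frac{4}{5} + \frac{1}{5} \left(- \frac{1}{10}\right) + \frac{\left(- \frac{1}{10}\right)^{2}}{5}\right) = 2735 \left(\frac{4}{5} - \frac{1}{50} + \frac{1}{5} \cdot \frac{1}{100}\right) = 2735 \left(\frac{4}{5} - \frac{1}{50} + \frac{1}{500}\right) = 2735 \cdot \frac{391}{500} = \frac{213877}{100}$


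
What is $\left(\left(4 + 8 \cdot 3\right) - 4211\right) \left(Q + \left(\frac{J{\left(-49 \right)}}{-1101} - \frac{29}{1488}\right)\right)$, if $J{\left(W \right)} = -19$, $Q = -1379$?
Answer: $\frac{3150081783349}{546096} \approx 5.7684 \cdot 10^{6}$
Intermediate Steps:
$\left(\left(4 + 8 \cdot 3\right) - 4211\right) \left(Q + \left(\frac{J{\left(-49 \right)}}{-1101} - \frac{29}{1488}\right)\right) = \left(\left(4 + 8 \cdot 3\right) - 4211\right) \left(-1379 - \left(- \frac{19}{1101} + \frac{29}{1488}\right)\right) = \left(\left(4 + 24\right) - 4211\right) \left(-1379 - \frac{1219}{546096}\right) = \left(28 - 4211\right) \left(-1379 + \left(\frac{19}{1101} - \frac{29}{1488}\right)\right) = - 4183 \left(-1379 - \frac{1219}{546096}\right) = \left(-4183\right) \left(- \frac{753067603}{546096}\right) = \frac{3150081783349}{546096}$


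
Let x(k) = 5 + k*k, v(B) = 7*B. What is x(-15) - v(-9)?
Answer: 293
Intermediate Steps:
x(k) = 5 + k**2
x(-15) - v(-9) = (5 + (-15)**2) - 7*(-9) = (5 + 225) - 1*(-63) = 230 + 63 = 293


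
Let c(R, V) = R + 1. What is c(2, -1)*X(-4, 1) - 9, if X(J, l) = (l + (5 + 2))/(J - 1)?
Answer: -69/5 ≈ -13.800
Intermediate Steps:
X(J, l) = (7 + l)/(-1 + J) (X(J, l) = (l + 7)/(-1 + J) = (7 + l)/(-1 + J))
c(R, V) = 1 + R
c(2, -1)*X(-4, 1) - 9 = (1 + 2)*((7 + 1)/(-1 - 4)) - 9 = 3*(8/(-5)) - 9 = 3*(-1/5*8) - 9 = 3*(-8/5) - 9 = -24/5 - 9 = -69/5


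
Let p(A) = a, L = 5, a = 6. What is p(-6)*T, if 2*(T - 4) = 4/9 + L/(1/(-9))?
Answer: -329/3 ≈ -109.67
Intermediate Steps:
T = -329/18 (T = 4 + (4/9 + 5/(1/(-9)))/2 = 4 + (4*(⅑) + 5/(-⅑))/2 = 4 + (4/9 + 5*(-9))/2 = 4 + (4/9 - 45)/2 = 4 + (½)*(-401/9) = 4 - 401/18 = -329/18 ≈ -18.278)
p(A) = 6
p(-6)*T = 6*(-329/18) = -329/3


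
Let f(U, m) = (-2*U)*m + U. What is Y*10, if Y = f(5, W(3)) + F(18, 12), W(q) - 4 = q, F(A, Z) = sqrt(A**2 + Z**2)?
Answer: -650 + 60*sqrt(13) ≈ -433.67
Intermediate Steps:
W(q) = 4 + q
f(U, m) = U - 2*U*m (f(U, m) = -2*U*m + U = U - 2*U*m)
Y = -65 + 6*sqrt(13) (Y = 5*(1 - 2*(4 + 3)) + sqrt(18**2 + 12**2) = 5*(1 - 2*7) + sqrt(324 + 144) = 5*(1 - 14) + sqrt(468) = 5*(-13) + 6*sqrt(13) = -65 + 6*sqrt(13) ≈ -43.367)
Y*10 = (-65 + 6*sqrt(13))*10 = -650 + 60*sqrt(13)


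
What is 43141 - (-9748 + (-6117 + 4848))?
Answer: 54158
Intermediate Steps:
43141 - (-9748 + (-6117 + 4848)) = 43141 - (-9748 - 1269) = 43141 - 1*(-11017) = 43141 + 11017 = 54158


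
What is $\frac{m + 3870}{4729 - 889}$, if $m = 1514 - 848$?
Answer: $\frac{189}{160} \approx 1.1812$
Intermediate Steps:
$m = 666$
$\frac{m + 3870}{4729 - 889} = \frac{666 + 3870}{4729 - 889} = \frac{4536}{3840} = 4536 \cdot \frac{1}{3840} = \frac{189}{160}$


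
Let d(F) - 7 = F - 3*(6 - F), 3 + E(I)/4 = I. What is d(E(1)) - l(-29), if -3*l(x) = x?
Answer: -158/3 ≈ -52.667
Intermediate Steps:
l(x) = -x/3
E(I) = -12 + 4*I
d(F) = -11 + 4*F (d(F) = 7 + (F - 3*(6 - F)) = 7 + (F + (-18 + 3*F)) = 7 + (-18 + 4*F) = -11 + 4*F)
d(E(1)) - l(-29) = (-11 + 4*(-12 + 4*1)) - (-1)*(-29)/3 = (-11 + 4*(-12 + 4)) - 1*29/3 = (-11 + 4*(-8)) - 29/3 = (-11 - 32) - 29/3 = -43 - 29/3 = -158/3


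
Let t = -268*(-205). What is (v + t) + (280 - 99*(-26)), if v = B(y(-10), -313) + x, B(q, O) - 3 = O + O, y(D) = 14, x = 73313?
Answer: 130484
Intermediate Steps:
B(q, O) = 3 + 2*O (B(q, O) = 3 + (O + O) = 3 + 2*O)
v = 72690 (v = (3 + 2*(-313)) + 73313 = (3 - 626) + 73313 = -623 + 73313 = 72690)
t = 54940
(v + t) + (280 - 99*(-26)) = (72690 + 54940) + (280 - 99*(-26)) = 127630 + (280 + 2574) = 127630 + 2854 = 130484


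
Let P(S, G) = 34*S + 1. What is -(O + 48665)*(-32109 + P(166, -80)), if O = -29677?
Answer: 502498432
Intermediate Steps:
P(S, G) = 1 + 34*S
-(O + 48665)*(-32109 + P(166, -80)) = -(-29677 + 48665)*(-32109 + (1 + 34*166)) = -18988*(-32109 + (1 + 5644)) = -18988*(-32109 + 5645) = -18988*(-26464) = -1*(-502498432) = 502498432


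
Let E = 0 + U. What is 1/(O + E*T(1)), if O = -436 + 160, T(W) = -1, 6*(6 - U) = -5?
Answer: -6/1697 ≈ -0.0035357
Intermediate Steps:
U = 41/6 (U = 6 - ⅙*(-5) = 6 + ⅚ = 41/6 ≈ 6.8333)
E = 41/6 (E = 0 + 41/6 = 41/6 ≈ 6.8333)
O = -276
1/(O + E*T(1)) = 1/(-276 + (41/6)*(-1)) = 1/(-276 - 41/6) = 1/(-1697/6) = -6/1697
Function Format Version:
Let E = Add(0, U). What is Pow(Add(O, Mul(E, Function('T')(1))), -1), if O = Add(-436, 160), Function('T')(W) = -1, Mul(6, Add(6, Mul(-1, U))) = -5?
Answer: Rational(-6, 1697) ≈ -0.0035357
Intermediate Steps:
U = Rational(41, 6) (U = Add(6, Mul(Rational(-1, 6), -5)) = Add(6, Rational(5, 6)) = Rational(41, 6) ≈ 6.8333)
E = Rational(41, 6) (E = Add(0, Rational(41, 6)) = Rational(41, 6) ≈ 6.8333)
O = -276
Pow(Add(O, Mul(E, Function('T')(1))), -1) = Pow(Add(-276, Mul(Rational(41, 6), -1)), -1) = Pow(Add(-276, Rational(-41, 6)), -1) = Pow(Rational(-1697, 6), -1) = Rational(-6, 1697)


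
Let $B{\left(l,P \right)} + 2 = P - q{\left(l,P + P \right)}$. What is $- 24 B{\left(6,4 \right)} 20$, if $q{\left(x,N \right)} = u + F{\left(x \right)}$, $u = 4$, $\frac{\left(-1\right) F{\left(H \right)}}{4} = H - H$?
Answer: $960$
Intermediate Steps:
$F{\left(H \right)} = 0$ ($F{\left(H \right)} = - 4 \left(H - H\right) = \left(-4\right) 0 = 0$)
$q{\left(x,N \right)} = 4$ ($q{\left(x,N \right)} = 4 + 0 = 4$)
$B{\left(l,P \right)} = -6 + P$ ($B{\left(l,P \right)} = -2 + \left(P - 4\right) = -2 + \left(-4 + P\right) = -6 + P$)
$- 24 B{\left(6,4 \right)} 20 = - 24 \left(-6 + 4\right) 20 = \left(-24\right) \left(-2\right) 20 = 48 \cdot 20 = 960$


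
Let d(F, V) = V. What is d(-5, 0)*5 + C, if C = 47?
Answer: 47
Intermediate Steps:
d(-5, 0)*5 + C = 0*5 + 47 = 0 + 47 = 47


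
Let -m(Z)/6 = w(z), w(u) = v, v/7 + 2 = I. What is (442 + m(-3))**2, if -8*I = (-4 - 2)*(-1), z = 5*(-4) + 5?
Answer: 1243225/4 ≈ 3.1081e+5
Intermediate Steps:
z = -15 (z = -20 + 5 = -15)
I = -3/4 (I = -(-4 - 2)*(-1)/8 = -(-3)*(-1)/4 = -1/8*6 = -3/4 ≈ -0.75000)
v = -77/4 (v = -14 + 7*(-3/4) = -14 - 21/4 = -77/4 ≈ -19.250)
w(u) = -77/4
m(Z) = 231/2 (m(Z) = -6*(-77/4) = 231/2)
(442 + m(-3))**2 = (442 + 231/2)**2 = (1115/2)**2 = 1243225/4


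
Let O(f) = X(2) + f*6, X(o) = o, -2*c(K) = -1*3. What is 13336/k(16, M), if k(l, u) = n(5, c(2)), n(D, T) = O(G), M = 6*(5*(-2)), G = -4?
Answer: -6668/11 ≈ -606.18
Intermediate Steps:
c(K) = 3/2 (c(K) = -(-1)*3/2 = -1/2*(-3) = 3/2)
O(f) = 2 + 6*f (O(f) = 2 + f*6 = 2 + 6*f)
M = -60 (M = 6*(-10) = -60)
n(D, T) = -22 (n(D, T) = 2 + 6*(-4) = 2 - 24 = -22)
k(l, u) = -22
13336/k(16, M) = 13336/(-22) = 13336*(-1/22) = -6668/11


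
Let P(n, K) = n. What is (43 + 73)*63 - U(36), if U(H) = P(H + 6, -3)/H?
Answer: 43841/6 ≈ 7306.8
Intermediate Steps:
U(H) = (6 + H)/H (U(H) = (H + 6)/H = (6 + H)/H)
(43 + 73)*63 - U(36) = (43 + 73)*63 - (6 + 36)/36 = 116*63 - 42/36 = 7308 - 1*7/6 = 7308 - 7/6 = 43841/6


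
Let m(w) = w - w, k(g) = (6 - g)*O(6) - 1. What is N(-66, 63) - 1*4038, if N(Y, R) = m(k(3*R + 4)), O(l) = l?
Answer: -4038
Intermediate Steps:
k(g) = 35 - 6*g (k(g) = (6 - g)*6 - 1 = (36 - 6*g) - 1 = 35 - 6*g)
m(w) = 0
N(Y, R) = 0
N(-66, 63) - 1*4038 = 0 - 1*4038 = 0 - 4038 = -4038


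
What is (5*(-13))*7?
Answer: -455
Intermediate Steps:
(5*(-13))*7 = -65*7 = -455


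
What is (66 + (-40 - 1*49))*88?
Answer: -2024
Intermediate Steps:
(66 + (-40 - 1*49))*88 = (66 + (-40 - 49))*88 = (66 - 89)*88 = -23*88 = -2024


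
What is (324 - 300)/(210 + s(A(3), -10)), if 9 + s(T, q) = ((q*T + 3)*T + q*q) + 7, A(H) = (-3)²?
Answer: -24/475 ≈ -0.050526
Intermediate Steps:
A(H) = 9
s(T, q) = -2 + q² + T*(3 + T*q) (s(T, q) = -9 + (((q*T + 3)*T + q*q) + 7) = -9 + (((T*q + 3)*T + q²) + 7) = -9 + (((3 + T*q)*T + q²) + 7) = -9 + ((T*(3 + T*q) + q²) + 7) = -9 + ((q² + T*(3 + T*q)) + 7) = -9 + (7 + q² + T*(3 + T*q)) = -2 + q² + T*(3 + T*q))
(324 - 300)/(210 + s(A(3), -10)) = (324 - 300)/(210 + (-2 + (-10)² + 3*9 - 10*9²)) = 24/(210 + (-2 + 100 + 27 - 10*81)) = 24/(210 + (-2 + 100 + 27 - 810)) = 24/(210 - 685) = 24/(-475) = 24*(-1/475) = -24/475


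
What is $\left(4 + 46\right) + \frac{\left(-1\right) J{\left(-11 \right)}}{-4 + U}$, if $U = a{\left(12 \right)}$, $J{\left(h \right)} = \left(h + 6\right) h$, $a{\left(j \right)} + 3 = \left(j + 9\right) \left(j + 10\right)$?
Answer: $\frac{4539}{91} \approx 49.879$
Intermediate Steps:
$a{\left(j \right)} = -3 + \left(9 + j\right) \left(10 + j\right)$ ($a{\left(j \right)} = -3 + \left(j + 9\right) \left(j + 10\right) = -3 + \left(9 + j\right) \left(10 + j\right)$)
$J{\left(h \right)} = h \left(6 + h\right)$ ($J{\left(h \right)} = \left(6 + h\right) h = h \left(6 + h\right)$)
$U = 459$ ($U = 87 + 12^{2} + 19 \cdot 12 = 87 + 144 + 228 = 459$)
$\left(4 + 46\right) + \frac{\left(-1\right) J{\left(-11 \right)}}{-4 + U} = \left(4 + 46\right) + \frac{\left(-1\right) \left(- 11 \left(6 - 11\right)\right)}{-4 + 459} = 50 + \frac{\left(-1\right) \left(\left(-11\right) \left(-5\right)\right)}{455} = 50 + \left(-1\right) 55 \cdot \frac{1}{455} = 50 - \frac{11}{91} = \frac{4539}{91}$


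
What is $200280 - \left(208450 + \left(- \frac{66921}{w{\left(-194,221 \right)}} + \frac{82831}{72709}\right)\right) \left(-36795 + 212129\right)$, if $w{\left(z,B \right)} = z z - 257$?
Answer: $- \frac{14189990799632760980}{388255673} \approx -3.6548 \cdot 10^{10}$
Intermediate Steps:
$w{\left(z,B \right)} = -257 + z^{2}$ ($w{\left(z,B \right)} = z^{2} - 257 = -257 + z^{2}$)
$200280 - \left(208450 + \left(- \frac{66921}{w{\left(-194,221 \right)}} + \frac{82831}{72709}\right)\right) \left(-36795 + 212129\right) = 200280 - \left(208450 + \left(- \frac{66921}{-257 + \left(-194\right)^{2}} + \frac{82831}{72709}\right)\right) \left(-36795 + 212129\right) = 200280 - \left(208450 + \left(- \frac{66921}{-257 + 37636} + 82831 \cdot \frac{1}{72709}\right)\right) 175334 = 200280 - \left(208450 + \left(- \frac{66921}{37379} + \frac{11833}{10387}\right)\right) 175334 = 200280 - \left(208450 - \frac{252802720}{388255673}\right) 175334 = 200280 - \frac{80931642234130}{388255673} \cdot 175334 = 200280 - \frac{14190068559478949420}{388255673} = - \frac{14189990799632760980}{388255673}$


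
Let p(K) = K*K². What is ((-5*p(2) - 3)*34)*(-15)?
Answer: 21930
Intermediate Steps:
p(K) = K³
((-5*p(2) - 3)*34)*(-15) = ((-5*2³ - 3)*34)*(-15) = ((-5*8 - 3)*34)*(-15) = ((-40 - 3)*34)*(-15) = -43*34*(-15) = -1462*(-15) = 21930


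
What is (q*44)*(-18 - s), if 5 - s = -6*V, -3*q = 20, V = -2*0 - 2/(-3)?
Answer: 7920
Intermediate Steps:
V = 2/3 (V = 0 - 2*(-1/3) = 0 + 2/3 = 2/3 ≈ 0.66667)
q = -20/3 (q = -1/3*20 = -20/3 ≈ -6.6667)
s = 9 (s = 5 - (-6)*2/3 = 5 - 1*(-4) = 5 + 4 = 9)
(q*44)*(-18 - s) = (-20/3*44)*(-18 - 1*9) = -880*(-18 - 9)/3 = -880/3*(-27) = 7920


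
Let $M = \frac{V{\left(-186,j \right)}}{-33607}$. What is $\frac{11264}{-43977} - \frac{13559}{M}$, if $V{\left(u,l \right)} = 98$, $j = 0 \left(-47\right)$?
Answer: $\frac{408965716121}{87954} \approx 4.6498 \cdot 10^{6}$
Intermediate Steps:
$j = 0$
$M = - \frac{14}{4801}$ ($M = \frac{98}{-33607} = 98 \left(- \frac{1}{33607}\right) = - \frac{14}{4801} \approx -0.0029161$)
$\frac{11264}{-43977} - \frac{13559}{M} = \frac{11264}{-43977} - \frac{13559}{- \frac{14}{4801}} = 11264 \left(- \frac{1}{43977}\right) - - \frac{9299537}{2} = - \frac{11264}{43977} + \frac{9299537}{2} = \frac{408965716121}{87954}$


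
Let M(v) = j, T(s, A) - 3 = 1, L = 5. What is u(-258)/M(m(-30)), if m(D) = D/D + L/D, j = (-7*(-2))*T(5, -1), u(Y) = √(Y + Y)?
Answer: I*√129/28 ≈ 0.40564*I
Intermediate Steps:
T(s, A) = 4 (T(s, A) = 3 + 1 = 4)
u(Y) = √2*√Y (u(Y) = √(2*Y) = √2*√Y)
j = 56 (j = -7*(-2)*4 = 14*4 = 56)
m(D) = 1 + 5/D (m(D) = D/D + 5/D = 1 + 5/D)
M(v) = 56
u(-258)/M(m(-30)) = (√2*√(-258))/56 = (√2*(I*√258))*(1/56) = (2*I*√129)*(1/56) = I*√129/28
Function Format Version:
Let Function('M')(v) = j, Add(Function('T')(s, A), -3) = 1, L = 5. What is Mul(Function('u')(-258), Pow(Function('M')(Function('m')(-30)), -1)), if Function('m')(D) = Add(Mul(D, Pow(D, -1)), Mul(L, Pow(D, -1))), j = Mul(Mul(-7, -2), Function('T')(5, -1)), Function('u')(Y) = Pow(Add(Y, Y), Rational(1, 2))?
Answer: Mul(Rational(1, 28), I, Pow(129, Rational(1, 2))) ≈ Mul(0.40564, I)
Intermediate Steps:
Function('T')(s, A) = 4 (Function('T')(s, A) = Add(3, 1) = 4)
Function('u')(Y) = Mul(Pow(2, Rational(1, 2)), Pow(Y, Rational(1, 2))) (Function('u')(Y) = Pow(Mul(2, Y), Rational(1, 2)) = Mul(Pow(2, Rational(1, 2)), Pow(Y, Rational(1, 2))))
j = 56 (j = Mul(Mul(-7, -2), 4) = Mul(14, 4) = 56)
Function('m')(D) = Add(1, Mul(5, Pow(D, -1))) (Function('m')(D) = Add(Mul(D, Pow(D, -1)), Mul(5, Pow(D, -1))) = Add(1, Mul(5, Pow(D, -1))))
Function('M')(v) = 56
Mul(Function('u')(-258), Pow(Function('M')(Function('m')(-30)), -1)) = Mul(Mul(Pow(2, Rational(1, 2)), Pow(-258, Rational(1, 2))), Pow(56, -1)) = Mul(Mul(Pow(2, Rational(1, 2)), Mul(I, Pow(258, Rational(1, 2)))), Rational(1, 56)) = Mul(Mul(2, I, Pow(129, Rational(1, 2))), Rational(1, 56)) = Mul(Rational(1, 28), I, Pow(129, Rational(1, 2)))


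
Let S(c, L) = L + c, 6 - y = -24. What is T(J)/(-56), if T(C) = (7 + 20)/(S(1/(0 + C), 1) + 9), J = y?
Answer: -405/8428 ≈ -0.048054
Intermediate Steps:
y = 30 (y = 6 - 1*(-24) = 6 + 24 = 30)
J = 30
T(C) = 27/(10 + 1/C) (T(C) = (7 + 20)/((1 + 1/(0 + C)) + 9) = 27/((1 + 1/C) + 9) = 27/(10 + 1/C))
T(J)/(-56) = (27*30/(1 + 10*30))/(-56) = -27*30/(56*(1 + 300)) = -27*30/(56*301) = -1/56*810/301 = -405/8428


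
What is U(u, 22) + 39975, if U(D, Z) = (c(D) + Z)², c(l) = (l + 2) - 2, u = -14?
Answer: 40039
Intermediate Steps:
c(l) = l (c(l) = (2 + l) - 2 = l)
U(D, Z) = (D + Z)²
U(u, 22) + 39975 = (-14 + 22)² + 39975 = 8² + 39975 = 64 + 39975 = 40039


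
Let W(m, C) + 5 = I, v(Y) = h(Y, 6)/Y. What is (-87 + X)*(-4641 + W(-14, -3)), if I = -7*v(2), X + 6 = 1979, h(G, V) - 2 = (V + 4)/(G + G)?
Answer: -17584121/2 ≈ -8.7921e+6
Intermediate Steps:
h(G, V) = 2 + (4 + V)/(2*G) (h(G, V) = 2 + (V + 4)/(G + G) = 2 + (4 + V)/((2*G)) = 2 + (4 + V)*(1/(2*G)) = 2 + (4 + V)/(2*G))
X = 1973 (X = -6 + 1979 = 1973)
v(Y) = (10 + 4*Y)/(2*Y²) (v(Y) = ((4 + 6 + 4*Y)/(2*Y))/Y = ((10 + 4*Y)/(2*Y))/Y = (10 + 4*Y)/(2*Y²))
I = -63/4 (I = -7*(5 + 2*2)/2² = -7*(5 + 4)/4 = -7*9/4 = -63/4 ≈ -15.750)
W(m, C) = -83/4 (W(m, C) = -5 - 63/4 = -83/4)
(-87 + X)*(-4641 + W(-14, -3)) = (-87 + 1973)*(-4641 - 83/4) = 1886*(-18647/4) = -17584121/2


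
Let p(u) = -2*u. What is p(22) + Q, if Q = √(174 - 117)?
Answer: -44 + √57 ≈ -36.450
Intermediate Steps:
Q = √57 ≈ 7.5498
p(22) + Q = -2*22 + √57 = -44 + √57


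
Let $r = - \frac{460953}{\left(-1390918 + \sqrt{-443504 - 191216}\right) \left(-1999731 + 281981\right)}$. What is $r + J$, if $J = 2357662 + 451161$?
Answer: $\frac{4667212033562491600944073}{1661625539794715500} - \frac{460953 i \sqrt{39670}}{830812769897357750} \approx 2.8088 \cdot 10^{6} - 1.1051 \cdot 10^{-10} i$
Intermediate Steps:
$r = - \frac{460953}{2389249394500 - 6871000 i \sqrt{39670}}$ ($r = - \frac{460953}{\left(-1390918 + \sqrt{-634720}\right) \left(-1717750\right)} = - \frac{460953}{\left(-1390918 + 4 i \sqrt{39670}\right) \left(-1717750\right)} = - \frac{460953}{2389249394500 - 6871000 i \sqrt{39670}} \approx -1.9293 \cdot 10^{-7} - 1.1051 \cdot 10^{-10} i$)
$J = 2808823$
$r + J = \left(- \frac{320573912427}{1661625539794715500} - \frac{460953 i \sqrt{39670}}{830812769897357750}\right) + 2808823 = \frac{4667212033562491600944073}{1661625539794715500} - \frac{460953 i \sqrt{39670}}{830812769897357750}$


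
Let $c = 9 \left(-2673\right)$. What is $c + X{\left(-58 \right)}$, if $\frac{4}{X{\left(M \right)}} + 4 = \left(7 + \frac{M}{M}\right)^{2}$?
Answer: $- \frac{360854}{15} \approx -24057.0$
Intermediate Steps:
$c = -24057$
$X{\left(M \right)} = \frac{1}{15}$ ($X{\left(M \right)} = \frac{4}{-4 + \left(7 + \frac{M}{M}\right)^{2}} = \frac{4}{-4 + \left(7 + 1\right)^{2}} = \frac{4}{-4 + 8^{2}} = \frac{4}{-4 + 64} = \frac{4}{60} = 4 \cdot \frac{1}{60} = \frac{1}{15}$)
$c + X{\left(-58 \right)} = -24057 + \frac{1}{15} = - \frac{360854}{15}$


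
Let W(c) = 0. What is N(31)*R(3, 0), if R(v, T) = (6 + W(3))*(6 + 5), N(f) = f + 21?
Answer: 3432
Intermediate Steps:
N(f) = 21 + f
R(v, T) = 66 (R(v, T) = (6 + 0)*(6 + 5) = 6*11 = 66)
N(31)*R(3, 0) = (21 + 31)*66 = 52*66 = 3432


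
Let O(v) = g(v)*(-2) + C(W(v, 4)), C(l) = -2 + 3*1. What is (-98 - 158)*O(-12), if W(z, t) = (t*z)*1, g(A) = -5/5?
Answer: -768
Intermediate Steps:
g(A) = -1 (g(A) = -5*⅕ = -1)
W(z, t) = t*z
C(l) = 1 (C(l) = -2 + 3 = 1)
O(v) = 3 (O(v) = -1*(-2) + 1 = 2 + 1 = 3)
(-98 - 158)*O(-12) = (-98 - 158)*3 = -256*3 = -768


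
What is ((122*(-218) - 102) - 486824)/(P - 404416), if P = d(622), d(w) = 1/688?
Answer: 117767712/92746069 ≈ 1.2698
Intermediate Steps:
d(w) = 1/688
P = 1/688 ≈ 0.0014535
((122*(-218) - 102) - 486824)/(P - 404416) = ((122*(-218) - 102) - 486824)/(1/688 - 404416) = ((-26596 - 102) - 486824)/(-278238207/688) = (-26698 - 486824)*(-688/278238207) = -513522*(-688/278238207) = 117767712/92746069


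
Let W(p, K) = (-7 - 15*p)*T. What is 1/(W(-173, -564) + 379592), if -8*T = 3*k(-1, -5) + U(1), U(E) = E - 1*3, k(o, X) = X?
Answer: 2/770183 ≈ 2.5968e-6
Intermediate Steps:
U(E) = -3 + E (U(E) = E - 3 = -3 + E)
T = 17/8 (T = -(3*(-5) + (-3 + 1))/8 = -(-15 - 2)/8 = -⅛*(-17) = 17/8 ≈ 2.1250)
W(p, K) = -119/8 - 255*p/8 (W(p, K) = (-7 - 15*p)*(17/8) = -119/8 - 255*p/8)
1/(W(-173, -564) + 379592) = 1/((-119/8 - 255/8*(-173)) + 379592) = 1/((-119/8 + 44115/8) + 379592) = 1/(10999/2 + 379592) = 1/(770183/2) = 2/770183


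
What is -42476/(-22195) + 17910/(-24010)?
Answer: 62233631/53290195 ≈ 1.1678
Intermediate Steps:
-42476/(-22195) + 17910/(-24010) = -42476*(-1/22195) + 17910*(-1/24010) = 42476/22195 - 1791/2401 = 62233631/53290195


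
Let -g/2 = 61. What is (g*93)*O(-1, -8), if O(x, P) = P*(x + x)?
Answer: -181536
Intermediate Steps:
g = -122 (g = -2*61 = -122)
O(x, P) = 2*P*x (O(x, P) = P*(2*x) = 2*P*x)
(g*93)*O(-1, -8) = (-122*93)*(2*(-8)*(-1)) = -11346*16 = -181536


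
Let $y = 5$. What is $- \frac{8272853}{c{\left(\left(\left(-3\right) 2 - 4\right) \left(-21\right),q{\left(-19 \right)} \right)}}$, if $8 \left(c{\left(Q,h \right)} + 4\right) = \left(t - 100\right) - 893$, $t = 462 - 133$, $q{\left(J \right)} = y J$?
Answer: $\frac{8272853}{87} \approx 95090.0$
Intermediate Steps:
$q{\left(J \right)} = 5 J$
$t = 329$ ($t = 462 - 133 = 329$)
$c{\left(Q,h \right)} = -87$ ($c{\left(Q,h \right)} = -4 + \frac{\left(329 - 100\right) - 893}{8} = -4 + \frac{229 - 893}{8} = -4 + \frac{1}{8} \left(-664\right) = -4 - 83 = -87$)
$- \frac{8272853}{c{\left(\left(\left(-3\right) 2 - 4\right) \left(-21\right),q{\left(-19 \right)} \right)}} = - \frac{8272853}{-87} = \left(-8272853\right) \left(- \frac{1}{87}\right) = \frac{8272853}{87}$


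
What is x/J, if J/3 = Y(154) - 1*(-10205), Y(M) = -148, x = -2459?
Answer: -2459/30171 ≈ -0.081502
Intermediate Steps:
J = 30171 (J = 3*(-148 - 1*(-10205)) = 3*(-148 + 10205) = 3*10057 = 30171)
x/J = -2459/30171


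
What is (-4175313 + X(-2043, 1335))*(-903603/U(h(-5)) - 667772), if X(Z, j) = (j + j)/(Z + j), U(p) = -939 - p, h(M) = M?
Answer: 5200736533054045/1868 ≈ 2.7841e+12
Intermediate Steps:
X(Z, j) = 2*j/(Z + j) (X(Z, j) = (2*j)/(Z + j) = 2*j/(Z + j))
(-4175313 + X(-2043, 1335))*(-903603/U(h(-5)) - 667772) = (-4175313 + 2*1335/(-2043 + 1335))*(-903603/(-939 - 1*(-5)) - 667772) = (-4175313 + 2*1335/(-708))*(-903603/(-939 + 5) - 667772) = (-4175313 + 2*1335*(-1/708))*(-903603/(-934) - 667772) = (-4175313 - 445/118)*(-903603*(-1/934) - 667772) = -492687379*(903603/934 - 667772)/118 = -492687379/118*(-622795445/934) = 5200736533054045/1868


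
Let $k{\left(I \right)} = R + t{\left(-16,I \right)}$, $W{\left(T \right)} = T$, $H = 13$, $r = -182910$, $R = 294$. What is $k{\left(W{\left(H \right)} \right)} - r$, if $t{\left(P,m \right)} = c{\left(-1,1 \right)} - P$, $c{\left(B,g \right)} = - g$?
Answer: $183219$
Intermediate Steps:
$t{\left(P,m \right)} = -1 - P$ ($t{\left(P,m \right)} = \left(-1\right) 1 - P = -1 - P$)
$k{\left(I \right)} = 309$ ($k{\left(I \right)} = 294 - -15 = 294 + \left(-1 + 16\right) = 294 + 15 = 309$)
$k{\left(W{\left(H \right)} \right)} - r = 309 - -182910 = 309 + 182910 = 183219$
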